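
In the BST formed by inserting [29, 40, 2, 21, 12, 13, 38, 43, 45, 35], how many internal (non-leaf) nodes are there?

Tree built from: [29, 40, 2, 21, 12, 13, 38, 43, 45, 35]
Tree (level-order array): [29, 2, 40, None, 21, 38, 43, 12, None, 35, None, None, 45, None, 13]
Rule: An internal node has at least one child.
Per-node child counts:
  node 29: 2 child(ren)
  node 2: 1 child(ren)
  node 21: 1 child(ren)
  node 12: 1 child(ren)
  node 13: 0 child(ren)
  node 40: 2 child(ren)
  node 38: 1 child(ren)
  node 35: 0 child(ren)
  node 43: 1 child(ren)
  node 45: 0 child(ren)
Matching nodes: [29, 2, 21, 12, 40, 38, 43]
Count of internal (non-leaf) nodes: 7


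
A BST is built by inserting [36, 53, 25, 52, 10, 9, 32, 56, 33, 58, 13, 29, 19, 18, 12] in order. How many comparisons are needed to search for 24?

Search path for 24: 36 -> 25 -> 10 -> 13 -> 19
Found: False
Comparisons: 5


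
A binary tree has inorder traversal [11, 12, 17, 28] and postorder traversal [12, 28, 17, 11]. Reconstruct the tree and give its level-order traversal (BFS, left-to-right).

Inorder:   [11, 12, 17, 28]
Postorder: [12, 28, 17, 11]
Algorithm: postorder visits root last, so walk postorder right-to-left;
each value is the root of the current inorder slice — split it at that
value, recurse on the right subtree first, then the left.
Recursive splits:
  root=11; inorder splits into left=[], right=[12, 17, 28]
  root=17; inorder splits into left=[12], right=[28]
  root=28; inorder splits into left=[], right=[]
  root=12; inorder splits into left=[], right=[]
Reconstructed level-order: [11, 17, 12, 28]


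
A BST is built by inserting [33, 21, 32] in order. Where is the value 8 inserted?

Starting tree (level order): [33, 21, None, None, 32]
Insertion path: 33 -> 21
Result: insert 8 as left child of 21
Final tree (level order): [33, 21, None, 8, 32]


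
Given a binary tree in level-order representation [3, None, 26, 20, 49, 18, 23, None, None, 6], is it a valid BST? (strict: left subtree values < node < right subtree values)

Level-order array: [3, None, 26, 20, 49, 18, 23, None, None, 6]
Validate using subtree bounds (lo, hi): at each node, require lo < value < hi,
then recurse left with hi=value and right with lo=value.
Preorder trace (stopping at first violation):
  at node 3 with bounds (-inf, +inf): OK
  at node 26 with bounds (3, +inf): OK
  at node 20 with bounds (3, 26): OK
  at node 18 with bounds (3, 20): OK
  at node 6 with bounds (3, 18): OK
  at node 23 with bounds (20, 26): OK
  at node 49 with bounds (26, +inf): OK
No violation found at any node.
Result: Valid BST


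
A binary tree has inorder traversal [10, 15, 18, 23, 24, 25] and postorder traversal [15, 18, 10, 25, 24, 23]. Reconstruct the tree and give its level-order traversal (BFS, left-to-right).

Inorder:   [10, 15, 18, 23, 24, 25]
Postorder: [15, 18, 10, 25, 24, 23]
Algorithm: postorder visits root last, so walk postorder right-to-left;
each value is the root of the current inorder slice — split it at that
value, recurse on the right subtree first, then the left.
Recursive splits:
  root=23; inorder splits into left=[10, 15, 18], right=[24, 25]
  root=24; inorder splits into left=[], right=[25]
  root=25; inorder splits into left=[], right=[]
  root=10; inorder splits into left=[], right=[15, 18]
  root=18; inorder splits into left=[15], right=[]
  root=15; inorder splits into left=[], right=[]
Reconstructed level-order: [23, 10, 24, 18, 25, 15]


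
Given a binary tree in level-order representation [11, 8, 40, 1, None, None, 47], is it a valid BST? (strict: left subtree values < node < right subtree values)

Level-order array: [11, 8, 40, 1, None, None, 47]
Validate using subtree bounds (lo, hi): at each node, require lo < value < hi,
then recurse left with hi=value and right with lo=value.
Preorder trace (stopping at first violation):
  at node 11 with bounds (-inf, +inf): OK
  at node 8 with bounds (-inf, 11): OK
  at node 1 with bounds (-inf, 8): OK
  at node 40 with bounds (11, +inf): OK
  at node 47 with bounds (40, +inf): OK
No violation found at any node.
Result: Valid BST


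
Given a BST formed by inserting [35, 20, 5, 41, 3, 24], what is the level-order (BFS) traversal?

Tree insertion order: [35, 20, 5, 41, 3, 24]
Tree (level-order array): [35, 20, 41, 5, 24, None, None, 3]
BFS from the root, enqueuing left then right child of each popped node:
  queue [35] -> pop 35, enqueue [20, 41], visited so far: [35]
  queue [20, 41] -> pop 20, enqueue [5, 24], visited so far: [35, 20]
  queue [41, 5, 24] -> pop 41, enqueue [none], visited so far: [35, 20, 41]
  queue [5, 24] -> pop 5, enqueue [3], visited so far: [35, 20, 41, 5]
  queue [24, 3] -> pop 24, enqueue [none], visited so far: [35, 20, 41, 5, 24]
  queue [3] -> pop 3, enqueue [none], visited so far: [35, 20, 41, 5, 24, 3]
Result: [35, 20, 41, 5, 24, 3]


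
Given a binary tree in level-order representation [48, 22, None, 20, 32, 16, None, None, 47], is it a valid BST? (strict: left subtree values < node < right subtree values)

Level-order array: [48, 22, None, 20, 32, 16, None, None, 47]
Validate using subtree bounds (lo, hi): at each node, require lo < value < hi,
then recurse left with hi=value and right with lo=value.
Preorder trace (stopping at first violation):
  at node 48 with bounds (-inf, +inf): OK
  at node 22 with bounds (-inf, 48): OK
  at node 20 with bounds (-inf, 22): OK
  at node 16 with bounds (-inf, 20): OK
  at node 32 with bounds (22, 48): OK
  at node 47 with bounds (32, 48): OK
No violation found at any node.
Result: Valid BST


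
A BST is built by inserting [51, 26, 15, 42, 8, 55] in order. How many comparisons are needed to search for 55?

Search path for 55: 51 -> 55
Found: True
Comparisons: 2


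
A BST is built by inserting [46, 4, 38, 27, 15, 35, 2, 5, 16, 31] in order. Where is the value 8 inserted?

Starting tree (level order): [46, 4, None, 2, 38, None, None, 27, None, 15, 35, 5, 16, 31]
Insertion path: 46 -> 4 -> 38 -> 27 -> 15 -> 5
Result: insert 8 as right child of 5
Final tree (level order): [46, 4, None, 2, 38, None, None, 27, None, 15, 35, 5, 16, 31, None, None, 8]


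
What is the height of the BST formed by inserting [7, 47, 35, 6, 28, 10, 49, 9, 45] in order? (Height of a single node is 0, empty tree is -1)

Insertion order: [7, 47, 35, 6, 28, 10, 49, 9, 45]
Tree (level-order array): [7, 6, 47, None, None, 35, 49, 28, 45, None, None, 10, None, None, None, 9]
Compute height bottom-up (empty subtree = -1):
  height(6) = 1 + max(-1, -1) = 0
  height(9) = 1 + max(-1, -1) = 0
  height(10) = 1 + max(0, -1) = 1
  height(28) = 1 + max(1, -1) = 2
  height(45) = 1 + max(-1, -1) = 0
  height(35) = 1 + max(2, 0) = 3
  height(49) = 1 + max(-1, -1) = 0
  height(47) = 1 + max(3, 0) = 4
  height(7) = 1 + max(0, 4) = 5
Height = 5


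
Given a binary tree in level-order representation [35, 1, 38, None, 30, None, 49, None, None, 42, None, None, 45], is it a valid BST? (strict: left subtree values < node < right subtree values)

Level-order array: [35, 1, 38, None, 30, None, 49, None, None, 42, None, None, 45]
Validate using subtree bounds (lo, hi): at each node, require lo < value < hi,
then recurse left with hi=value and right with lo=value.
Preorder trace (stopping at first violation):
  at node 35 with bounds (-inf, +inf): OK
  at node 1 with bounds (-inf, 35): OK
  at node 30 with bounds (1, 35): OK
  at node 38 with bounds (35, +inf): OK
  at node 49 with bounds (38, +inf): OK
  at node 42 with bounds (38, 49): OK
  at node 45 with bounds (42, 49): OK
No violation found at any node.
Result: Valid BST


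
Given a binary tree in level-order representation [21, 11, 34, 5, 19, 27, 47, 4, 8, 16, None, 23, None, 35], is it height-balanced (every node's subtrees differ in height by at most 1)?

Tree (level-order array): [21, 11, 34, 5, 19, 27, 47, 4, 8, 16, None, 23, None, 35]
Definition: a tree is height-balanced if, at every node, |h(left) - h(right)| <= 1 (empty subtree has height -1).
Bottom-up per-node check:
  node 4: h_left=-1, h_right=-1, diff=0 [OK], height=0
  node 8: h_left=-1, h_right=-1, diff=0 [OK], height=0
  node 5: h_left=0, h_right=0, diff=0 [OK], height=1
  node 16: h_left=-1, h_right=-1, diff=0 [OK], height=0
  node 19: h_left=0, h_right=-1, diff=1 [OK], height=1
  node 11: h_left=1, h_right=1, diff=0 [OK], height=2
  node 23: h_left=-1, h_right=-1, diff=0 [OK], height=0
  node 27: h_left=0, h_right=-1, diff=1 [OK], height=1
  node 35: h_left=-1, h_right=-1, diff=0 [OK], height=0
  node 47: h_left=0, h_right=-1, diff=1 [OK], height=1
  node 34: h_left=1, h_right=1, diff=0 [OK], height=2
  node 21: h_left=2, h_right=2, diff=0 [OK], height=3
All nodes satisfy the balance condition.
Result: Balanced


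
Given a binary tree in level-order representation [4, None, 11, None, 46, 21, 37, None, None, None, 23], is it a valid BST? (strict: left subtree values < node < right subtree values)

Level-order array: [4, None, 11, None, 46, 21, 37, None, None, None, 23]
Validate using subtree bounds (lo, hi): at each node, require lo < value < hi,
then recurse left with hi=value and right with lo=value.
Preorder trace (stopping at first violation):
  at node 4 with bounds (-inf, +inf): OK
  at node 11 with bounds (4, +inf): OK
  at node 46 with bounds (11, +inf): OK
  at node 21 with bounds (11, 46): OK
  at node 37 with bounds (46, +inf): VIOLATION
Node 37 violates its bound: not (46 < 37 < +inf).
Result: Not a valid BST


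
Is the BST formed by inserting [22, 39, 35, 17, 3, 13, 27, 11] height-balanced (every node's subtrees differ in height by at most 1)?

Tree (level-order array): [22, 17, 39, 3, None, 35, None, None, 13, 27, None, 11]
Definition: a tree is height-balanced if, at every node, |h(left) - h(right)| <= 1 (empty subtree has height -1).
Bottom-up per-node check:
  node 11: h_left=-1, h_right=-1, diff=0 [OK], height=0
  node 13: h_left=0, h_right=-1, diff=1 [OK], height=1
  node 3: h_left=-1, h_right=1, diff=2 [FAIL (|-1-1|=2 > 1)], height=2
  node 17: h_left=2, h_right=-1, diff=3 [FAIL (|2--1|=3 > 1)], height=3
  node 27: h_left=-1, h_right=-1, diff=0 [OK], height=0
  node 35: h_left=0, h_right=-1, diff=1 [OK], height=1
  node 39: h_left=1, h_right=-1, diff=2 [FAIL (|1--1|=2 > 1)], height=2
  node 22: h_left=3, h_right=2, diff=1 [OK], height=4
Node 3 violates the condition: |-1 - 1| = 2 > 1.
Result: Not balanced


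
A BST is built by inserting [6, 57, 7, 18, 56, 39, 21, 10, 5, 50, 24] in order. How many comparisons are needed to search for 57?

Search path for 57: 6 -> 57
Found: True
Comparisons: 2


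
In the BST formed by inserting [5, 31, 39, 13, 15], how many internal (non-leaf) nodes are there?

Tree built from: [5, 31, 39, 13, 15]
Tree (level-order array): [5, None, 31, 13, 39, None, 15]
Rule: An internal node has at least one child.
Per-node child counts:
  node 5: 1 child(ren)
  node 31: 2 child(ren)
  node 13: 1 child(ren)
  node 15: 0 child(ren)
  node 39: 0 child(ren)
Matching nodes: [5, 31, 13]
Count of internal (non-leaf) nodes: 3


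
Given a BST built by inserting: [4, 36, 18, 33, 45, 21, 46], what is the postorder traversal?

Tree insertion order: [4, 36, 18, 33, 45, 21, 46]
Tree (level-order array): [4, None, 36, 18, 45, None, 33, None, 46, 21]
Postorder traversal: [21, 33, 18, 46, 45, 36, 4]


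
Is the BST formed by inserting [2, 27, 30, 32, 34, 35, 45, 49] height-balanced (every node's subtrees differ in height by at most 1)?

Tree (level-order array): [2, None, 27, None, 30, None, 32, None, 34, None, 35, None, 45, None, 49]
Definition: a tree is height-balanced if, at every node, |h(left) - h(right)| <= 1 (empty subtree has height -1).
Bottom-up per-node check:
  node 49: h_left=-1, h_right=-1, diff=0 [OK], height=0
  node 45: h_left=-1, h_right=0, diff=1 [OK], height=1
  node 35: h_left=-1, h_right=1, diff=2 [FAIL (|-1-1|=2 > 1)], height=2
  node 34: h_left=-1, h_right=2, diff=3 [FAIL (|-1-2|=3 > 1)], height=3
  node 32: h_left=-1, h_right=3, diff=4 [FAIL (|-1-3|=4 > 1)], height=4
  node 30: h_left=-1, h_right=4, diff=5 [FAIL (|-1-4|=5 > 1)], height=5
  node 27: h_left=-1, h_right=5, diff=6 [FAIL (|-1-5|=6 > 1)], height=6
  node 2: h_left=-1, h_right=6, diff=7 [FAIL (|-1-6|=7 > 1)], height=7
Node 35 violates the condition: |-1 - 1| = 2 > 1.
Result: Not balanced


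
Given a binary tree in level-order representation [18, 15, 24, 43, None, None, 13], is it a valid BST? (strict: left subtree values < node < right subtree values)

Level-order array: [18, 15, 24, 43, None, None, 13]
Validate using subtree bounds (lo, hi): at each node, require lo < value < hi,
then recurse left with hi=value and right with lo=value.
Preorder trace (stopping at first violation):
  at node 18 with bounds (-inf, +inf): OK
  at node 15 with bounds (-inf, 18): OK
  at node 43 with bounds (-inf, 15): VIOLATION
Node 43 violates its bound: not (-inf < 43 < 15).
Result: Not a valid BST


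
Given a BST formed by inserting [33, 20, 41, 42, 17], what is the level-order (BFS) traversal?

Tree insertion order: [33, 20, 41, 42, 17]
Tree (level-order array): [33, 20, 41, 17, None, None, 42]
BFS from the root, enqueuing left then right child of each popped node:
  queue [33] -> pop 33, enqueue [20, 41], visited so far: [33]
  queue [20, 41] -> pop 20, enqueue [17], visited so far: [33, 20]
  queue [41, 17] -> pop 41, enqueue [42], visited so far: [33, 20, 41]
  queue [17, 42] -> pop 17, enqueue [none], visited so far: [33, 20, 41, 17]
  queue [42] -> pop 42, enqueue [none], visited so far: [33, 20, 41, 17, 42]
Result: [33, 20, 41, 17, 42]


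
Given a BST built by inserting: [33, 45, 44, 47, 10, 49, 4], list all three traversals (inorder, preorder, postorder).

Tree insertion order: [33, 45, 44, 47, 10, 49, 4]
Tree (level-order array): [33, 10, 45, 4, None, 44, 47, None, None, None, None, None, 49]
Inorder (L, root, R): [4, 10, 33, 44, 45, 47, 49]
Preorder (root, L, R): [33, 10, 4, 45, 44, 47, 49]
Postorder (L, R, root): [4, 10, 44, 49, 47, 45, 33]


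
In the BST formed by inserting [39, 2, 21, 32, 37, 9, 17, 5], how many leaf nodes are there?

Tree built from: [39, 2, 21, 32, 37, 9, 17, 5]
Tree (level-order array): [39, 2, None, None, 21, 9, 32, 5, 17, None, 37]
Rule: A leaf has 0 children.
Per-node child counts:
  node 39: 1 child(ren)
  node 2: 1 child(ren)
  node 21: 2 child(ren)
  node 9: 2 child(ren)
  node 5: 0 child(ren)
  node 17: 0 child(ren)
  node 32: 1 child(ren)
  node 37: 0 child(ren)
Matching nodes: [5, 17, 37]
Count of leaf nodes: 3


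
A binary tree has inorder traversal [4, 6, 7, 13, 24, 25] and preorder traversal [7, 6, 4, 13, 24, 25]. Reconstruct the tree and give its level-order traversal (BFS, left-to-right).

Inorder:  [4, 6, 7, 13, 24, 25]
Preorder: [7, 6, 4, 13, 24, 25]
Algorithm: preorder visits root first, so consume preorder in order;
for each root, split the current inorder slice at that value into
left-subtree inorder and right-subtree inorder, then recurse.
Recursive splits:
  root=7; inorder splits into left=[4, 6], right=[13, 24, 25]
  root=6; inorder splits into left=[4], right=[]
  root=4; inorder splits into left=[], right=[]
  root=13; inorder splits into left=[], right=[24, 25]
  root=24; inorder splits into left=[], right=[25]
  root=25; inorder splits into left=[], right=[]
Reconstructed level-order: [7, 6, 13, 4, 24, 25]


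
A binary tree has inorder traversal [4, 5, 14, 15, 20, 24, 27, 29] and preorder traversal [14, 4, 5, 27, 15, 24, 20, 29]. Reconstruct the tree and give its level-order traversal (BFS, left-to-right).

Inorder:  [4, 5, 14, 15, 20, 24, 27, 29]
Preorder: [14, 4, 5, 27, 15, 24, 20, 29]
Algorithm: preorder visits root first, so consume preorder in order;
for each root, split the current inorder slice at that value into
left-subtree inorder and right-subtree inorder, then recurse.
Recursive splits:
  root=14; inorder splits into left=[4, 5], right=[15, 20, 24, 27, 29]
  root=4; inorder splits into left=[], right=[5]
  root=5; inorder splits into left=[], right=[]
  root=27; inorder splits into left=[15, 20, 24], right=[29]
  root=15; inorder splits into left=[], right=[20, 24]
  root=24; inorder splits into left=[20], right=[]
  root=20; inorder splits into left=[], right=[]
  root=29; inorder splits into left=[], right=[]
Reconstructed level-order: [14, 4, 27, 5, 15, 29, 24, 20]


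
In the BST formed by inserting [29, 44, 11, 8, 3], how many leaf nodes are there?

Tree built from: [29, 44, 11, 8, 3]
Tree (level-order array): [29, 11, 44, 8, None, None, None, 3]
Rule: A leaf has 0 children.
Per-node child counts:
  node 29: 2 child(ren)
  node 11: 1 child(ren)
  node 8: 1 child(ren)
  node 3: 0 child(ren)
  node 44: 0 child(ren)
Matching nodes: [3, 44]
Count of leaf nodes: 2


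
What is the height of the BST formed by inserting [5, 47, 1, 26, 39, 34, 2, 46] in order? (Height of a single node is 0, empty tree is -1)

Insertion order: [5, 47, 1, 26, 39, 34, 2, 46]
Tree (level-order array): [5, 1, 47, None, 2, 26, None, None, None, None, 39, 34, 46]
Compute height bottom-up (empty subtree = -1):
  height(2) = 1 + max(-1, -1) = 0
  height(1) = 1 + max(-1, 0) = 1
  height(34) = 1 + max(-1, -1) = 0
  height(46) = 1 + max(-1, -1) = 0
  height(39) = 1 + max(0, 0) = 1
  height(26) = 1 + max(-1, 1) = 2
  height(47) = 1 + max(2, -1) = 3
  height(5) = 1 + max(1, 3) = 4
Height = 4


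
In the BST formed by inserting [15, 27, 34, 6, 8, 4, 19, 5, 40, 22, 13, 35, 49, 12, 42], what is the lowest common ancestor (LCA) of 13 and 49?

Tree insertion order: [15, 27, 34, 6, 8, 4, 19, 5, 40, 22, 13, 35, 49, 12, 42]
Tree (level-order array): [15, 6, 27, 4, 8, 19, 34, None, 5, None, 13, None, 22, None, 40, None, None, 12, None, None, None, 35, 49, None, None, None, None, 42]
In a BST, the LCA of p=13, q=49 is the first node v on the
root-to-leaf path with p <= v <= q (go left if both < v, right if both > v).
Walk from root:
  at 15: 13 <= 15 <= 49, this is the LCA
LCA = 15


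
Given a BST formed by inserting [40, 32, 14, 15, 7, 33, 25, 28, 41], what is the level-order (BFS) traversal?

Tree insertion order: [40, 32, 14, 15, 7, 33, 25, 28, 41]
Tree (level-order array): [40, 32, 41, 14, 33, None, None, 7, 15, None, None, None, None, None, 25, None, 28]
BFS from the root, enqueuing left then right child of each popped node:
  queue [40] -> pop 40, enqueue [32, 41], visited so far: [40]
  queue [32, 41] -> pop 32, enqueue [14, 33], visited so far: [40, 32]
  queue [41, 14, 33] -> pop 41, enqueue [none], visited so far: [40, 32, 41]
  queue [14, 33] -> pop 14, enqueue [7, 15], visited so far: [40, 32, 41, 14]
  queue [33, 7, 15] -> pop 33, enqueue [none], visited so far: [40, 32, 41, 14, 33]
  queue [7, 15] -> pop 7, enqueue [none], visited so far: [40, 32, 41, 14, 33, 7]
  queue [15] -> pop 15, enqueue [25], visited so far: [40, 32, 41, 14, 33, 7, 15]
  queue [25] -> pop 25, enqueue [28], visited so far: [40, 32, 41, 14, 33, 7, 15, 25]
  queue [28] -> pop 28, enqueue [none], visited so far: [40, 32, 41, 14, 33, 7, 15, 25, 28]
Result: [40, 32, 41, 14, 33, 7, 15, 25, 28]


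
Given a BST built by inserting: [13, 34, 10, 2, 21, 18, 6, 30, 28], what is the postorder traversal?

Tree insertion order: [13, 34, 10, 2, 21, 18, 6, 30, 28]
Tree (level-order array): [13, 10, 34, 2, None, 21, None, None, 6, 18, 30, None, None, None, None, 28]
Postorder traversal: [6, 2, 10, 18, 28, 30, 21, 34, 13]


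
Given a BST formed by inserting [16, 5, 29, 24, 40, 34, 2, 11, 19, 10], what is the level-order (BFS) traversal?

Tree insertion order: [16, 5, 29, 24, 40, 34, 2, 11, 19, 10]
Tree (level-order array): [16, 5, 29, 2, 11, 24, 40, None, None, 10, None, 19, None, 34]
BFS from the root, enqueuing left then right child of each popped node:
  queue [16] -> pop 16, enqueue [5, 29], visited so far: [16]
  queue [5, 29] -> pop 5, enqueue [2, 11], visited so far: [16, 5]
  queue [29, 2, 11] -> pop 29, enqueue [24, 40], visited so far: [16, 5, 29]
  queue [2, 11, 24, 40] -> pop 2, enqueue [none], visited so far: [16, 5, 29, 2]
  queue [11, 24, 40] -> pop 11, enqueue [10], visited so far: [16, 5, 29, 2, 11]
  queue [24, 40, 10] -> pop 24, enqueue [19], visited so far: [16, 5, 29, 2, 11, 24]
  queue [40, 10, 19] -> pop 40, enqueue [34], visited so far: [16, 5, 29, 2, 11, 24, 40]
  queue [10, 19, 34] -> pop 10, enqueue [none], visited so far: [16, 5, 29, 2, 11, 24, 40, 10]
  queue [19, 34] -> pop 19, enqueue [none], visited so far: [16, 5, 29, 2, 11, 24, 40, 10, 19]
  queue [34] -> pop 34, enqueue [none], visited so far: [16, 5, 29, 2, 11, 24, 40, 10, 19, 34]
Result: [16, 5, 29, 2, 11, 24, 40, 10, 19, 34]


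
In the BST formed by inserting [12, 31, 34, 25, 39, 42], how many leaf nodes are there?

Tree built from: [12, 31, 34, 25, 39, 42]
Tree (level-order array): [12, None, 31, 25, 34, None, None, None, 39, None, 42]
Rule: A leaf has 0 children.
Per-node child counts:
  node 12: 1 child(ren)
  node 31: 2 child(ren)
  node 25: 0 child(ren)
  node 34: 1 child(ren)
  node 39: 1 child(ren)
  node 42: 0 child(ren)
Matching nodes: [25, 42]
Count of leaf nodes: 2


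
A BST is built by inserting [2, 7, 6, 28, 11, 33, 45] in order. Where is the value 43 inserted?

Starting tree (level order): [2, None, 7, 6, 28, None, None, 11, 33, None, None, None, 45]
Insertion path: 2 -> 7 -> 28 -> 33 -> 45
Result: insert 43 as left child of 45
Final tree (level order): [2, None, 7, 6, 28, None, None, 11, 33, None, None, None, 45, 43]


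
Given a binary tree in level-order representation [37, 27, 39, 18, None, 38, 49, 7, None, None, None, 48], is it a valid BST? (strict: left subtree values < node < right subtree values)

Level-order array: [37, 27, 39, 18, None, 38, 49, 7, None, None, None, 48]
Validate using subtree bounds (lo, hi): at each node, require lo < value < hi,
then recurse left with hi=value and right with lo=value.
Preorder trace (stopping at first violation):
  at node 37 with bounds (-inf, +inf): OK
  at node 27 with bounds (-inf, 37): OK
  at node 18 with bounds (-inf, 27): OK
  at node 7 with bounds (-inf, 18): OK
  at node 39 with bounds (37, +inf): OK
  at node 38 with bounds (37, 39): OK
  at node 49 with bounds (39, +inf): OK
  at node 48 with bounds (39, 49): OK
No violation found at any node.
Result: Valid BST


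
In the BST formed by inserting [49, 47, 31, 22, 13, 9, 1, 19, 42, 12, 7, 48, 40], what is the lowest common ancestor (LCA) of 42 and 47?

Tree insertion order: [49, 47, 31, 22, 13, 9, 1, 19, 42, 12, 7, 48, 40]
Tree (level-order array): [49, 47, None, 31, 48, 22, 42, None, None, 13, None, 40, None, 9, 19, None, None, 1, 12, None, None, None, 7]
In a BST, the LCA of p=42, q=47 is the first node v on the
root-to-leaf path with p <= v <= q (go left if both < v, right if both > v).
Walk from root:
  at 49: both 42 and 47 < 49, go left
  at 47: 42 <= 47 <= 47, this is the LCA
LCA = 47


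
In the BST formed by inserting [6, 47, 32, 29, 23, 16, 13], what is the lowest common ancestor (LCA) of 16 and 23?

Tree insertion order: [6, 47, 32, 29, 23, 16, 13]
Tree (level-order array): [6, None, 47, 32, None, 29, None, 23, None, 16, None, 13]
In a BST, the LCA of p=16, q=23 is the first node v on the
root-to-leaf path with p <= v <= q (go left if both < v, right if both > v).
Walk from root:
  at 6: both 16 and 23 > 6, go right
  at 47: both 16 and 23 < 47, go left
  at 32: both 16 and 23 < 32, go left
  at 29: both 16 and 23 < 29, go left
  at 23: 16 <= 23 <= 23, this is the LCA
LCA = 23


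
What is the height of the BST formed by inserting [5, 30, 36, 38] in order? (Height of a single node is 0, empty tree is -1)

Insertion order: [5, 30, 36, 38]
Tree (level-order array): [5, None, 30, None, 36, None, 38]
Compute height bottom-up (empty subtree = -1):
  height(38) = 1 + max(-1, -1) = 0
  height(36) = 1 + max(-1, 0) = 1
  height(30) = 1 + max(-1, 1) = 2
  height(5) = 1 + max(-1, 2) = 3
Height = 3


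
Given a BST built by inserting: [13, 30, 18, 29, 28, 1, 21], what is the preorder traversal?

Tree insertion order: [13, 30, 18, 29, 28, 1, 21]
Tree (level-order array): [13, 1, 30, None, None, 18, None, None, 29, 28, None, 21]
Preorder traversal: [13, 1, 30, 18, 29, 28, 21]


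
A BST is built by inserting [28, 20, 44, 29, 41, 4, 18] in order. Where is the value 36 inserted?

Starting tree (level order): [28, 20, 44, 4, None, 29, None, None, 18, None, 41]
Insertion path: 28 -> 44 -> 29 -> 41
Result: insert 36 as left child of 41
Final tree (level order): [28, 20, 44, 4, None, 29, None, None, 18, None, 41, None, None, 36]


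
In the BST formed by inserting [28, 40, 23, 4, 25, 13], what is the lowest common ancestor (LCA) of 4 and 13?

Tree insertion order: [28, 40, 23, 4, 25, 13]
Tree (level-order array): [28, 23, 40, 4, 25, None, None, None, 13]
In a BST, the LCA of p=4, q=13 is the first node v on the
root-to-leaf path with p <= v <= q (go left if both < v, right if both > v).
Walk from root:
  at 28: both 4 and 13 < 28, go left
  at 23: both 4 and 13 < 23, go left
  at 4: 4 <= 4 <= 13, this is the LCA
LCA = 4


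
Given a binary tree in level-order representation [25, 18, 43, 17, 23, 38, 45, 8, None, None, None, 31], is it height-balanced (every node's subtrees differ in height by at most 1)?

Tree (level-order array): [25, 18, 43, 17, 23, 38, 45, 8, None, None, None, 31]
Definition: a tree is height-balanced if, at every node, |h(left) - h(right)| <= 1 (empty subtree has height -1).
Bottom-up per-node check:
  node 8: h_left=-1, h_right=-1, diff=0 [OK], height=0
  node 17: h_left=0, h_right=-1, diff=1 [OK], height=1
  node 23: h_left=-1, h_right=-1, diff=0 [OK], height=0
  node 18: h_left=1, h_right=0, diff=1 [OK], height=2
  node 31: h_left=-1, h_right=-1, diff=0 [OK], height=0
  node 38: h_left=0, h_right=-1, diff=1 [OK], height=1
  node 45: h_left=-1, h_right=-1, diff=0 [OK], height=0
  node 43: h_left=1, h_right=0, diff=1 [OK], height=2
  node 25: h_left=2, h_right=2, diff=0 [OK], height=3
All nodes satisfy the balance condition.
Result: Balanced


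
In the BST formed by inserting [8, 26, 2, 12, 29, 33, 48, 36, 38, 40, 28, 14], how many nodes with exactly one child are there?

Tree built from: [8, 26, 2, 12, 29, 33, 48, 36, 38, 40, 28, 14]
Tree (level-order array): [8, 2, 26, None, None, 12, 29, None, 14, 28, 33, None, None, None, None, None, 48, 36, None, None, 38, None, 40]
Rule: These are nodes with exactly 1 non-null child.
Per-node child counts:
  node 8: 2 child(ren)
  node 2: 0 child(ren)
  node 26: 2 child(ren)
  node 12: 1 child(ren)
  node 14: 0 child(ren)
  node 29: 2 child(ren)
  node 28: 0 child(ren)
  node 33: 1 child(ren)
  node 48: 1 child(ren)
  node 36: 1 child(ren)
  node 38: 1 child(ren)
  node 40: 0 child(ren)
Matching nodes: [12, 33, 48, 36, 38]
Count of nodes with exactly one child: 5


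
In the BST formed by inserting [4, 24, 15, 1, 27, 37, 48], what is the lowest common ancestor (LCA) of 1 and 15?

Tree insertion order: [4, 24, 15, 1, 27, 37, 48]
Tree (level-order array): [4, 1, 24, None, None, 15, 27, None, None, None, 37, None, 48]
In a BST, the LCA of p=1, q=15 is the first node v on the
root-to-leaf path with p <= v <= q (go left if both < v, right if both > v).
Walk from root:
  at 4: 1 <= 4 <= 15, this is the LCA
LCA = 4


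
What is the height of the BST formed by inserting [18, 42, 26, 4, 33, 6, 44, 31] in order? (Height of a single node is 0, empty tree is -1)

Insertion order: [18, 42, 26, 4, 33, 6, 44, 31]
Tree (level-order array): [18, 4, 42, None, 6, 26, 44, None, None, None, 33, None, None, 31]
Compute height bottom-up (empty subtree = -1):
  height(6) = 1 + max(-1, -1) = 0
  height(4) = 1 + max(-1, 0) = 1
  height(31) = 1 + max(-1, -1) = 0
  height(33) = 1 + max(0, -1) = 1
  height(26) = 1 + max(-1, 1) = 2
  height(44) = 1 + max(-1, -1) = 0
  height(42) = 1 + max(2, 0) = 3
  height(18) = 1 + max(1, 3) = 4
Height = 4


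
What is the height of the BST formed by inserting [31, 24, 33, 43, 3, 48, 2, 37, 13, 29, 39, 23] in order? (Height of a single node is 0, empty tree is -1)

Insertion order: [31, 24, 33, 43, 3, 48, 2, 37, 13, 29, 39, 23]
Tree (level-order array): [31, 24, 33, 3, 29, None, 43, 2, 13, None, None, 37, 48, None, None, None, 23, None, 39]
Compute height bottom-up (empty subtree = -1):
  height(2) = 1 + max(-1, -1) = 0
  height(23) = 1 + max(-1, -1) = 0
  height(13) = 1 + max(-1, 0) = 1
  height(3) = 1 + max(0, 1) = 2
  height(29) = 1 + max(-1, -1) = 0
  height(24) = 1 + max(2, 0) = 3
  height(39) = 1 + max(-1, -1) = 0
  height(37) = 1 + max(-1, 0) = 1
  height(48) = 1 + max(-1, -1) = 0
  height(43) = 1 + max(1, 0) = 2
  height(33) = 1 + max(-1, 2) = 3
  height(31) = 1 + max(3, 3) = 4
Height = 4


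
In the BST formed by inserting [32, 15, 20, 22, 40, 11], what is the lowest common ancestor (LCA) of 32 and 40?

Tree insertion order: [32, 15, 20, 22, 40, 11]
Tree (level-order array): [32, 15, 40, 11, 20, None, None, None, None, None, 22]
In a BST, the LCA of p=32, q=40 is the first node v on the
root-to-leaf path with p <= v <= q (go left if both < v, right if both > v).
Walk from root:
  at 32: 32 <= 32 <= 40, this is the LCA
LCA = 32


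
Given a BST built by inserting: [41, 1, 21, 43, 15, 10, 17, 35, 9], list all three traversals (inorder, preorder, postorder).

Tree insertion order: [41, 1, 21, 43, 15, 10, 17, 35, 9]
Tree (level-order array): [41, 1, 43, None, 21, None, None, 15, 35, 10, 17, None, None, 9]
Inorder (L, root, R): [1, 9, 10, 15, 17, 21, 35, 41, 43]
Preorder (root, L, R): [41, 1, 21, 15, 10, 9, 17, 35, 43]
Postorder (L, R, root): [9, 10, 17, 15, 35, 21, 1, 43, 41]


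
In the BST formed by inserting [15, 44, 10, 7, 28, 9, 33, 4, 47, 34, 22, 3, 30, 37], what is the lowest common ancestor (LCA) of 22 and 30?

Tree insertion order: [15, 44, 10, 7, 28, 9, 33, 4, 47, 34, 22, 3, 30, 37]
Tree (level-order array): [15, 10, 44, 7, None, 28, 47, 4, 9, 22, 33, None, None, 3, None, None, None, None, None, 30, 34, None, None, None, None, None, 37]
In a BST, the LCA of p=22, q=30 is the first node v on the
root-to-leaf path with p <= v <= q (go left if both < v, right if both > v).
Walk from root:
  at 15: both 22 and 30 > 15, go right
  at 44: both 22 and 30 < 44, go left
  at 28: 22 <= 28 <= 30, this is the LCA
LCA = 28


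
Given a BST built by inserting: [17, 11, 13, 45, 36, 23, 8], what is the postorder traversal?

Tree insertion order: [17, 11, 13, 45, 36, 23, 8]
Tree (level-order array): [17, 11, 45, 8, 13, 36, None, None, None, None, None, 23]
Postorder traversal: [8, 13, 11, 23, 36, 45, 17]


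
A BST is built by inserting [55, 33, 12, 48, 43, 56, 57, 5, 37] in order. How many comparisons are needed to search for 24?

Search path for 24: 55 -> 33 -> 12
Found: False
Comparisons: 3


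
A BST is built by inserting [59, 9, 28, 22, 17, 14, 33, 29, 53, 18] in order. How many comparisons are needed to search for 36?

Search path for 36: 59 -> 9 -> 28 -> 33 -> 53
Found: False
Comparisons: 5


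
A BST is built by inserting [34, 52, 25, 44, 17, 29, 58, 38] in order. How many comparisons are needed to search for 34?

Search path for 34: 34
Found: True
Comparisons: 1


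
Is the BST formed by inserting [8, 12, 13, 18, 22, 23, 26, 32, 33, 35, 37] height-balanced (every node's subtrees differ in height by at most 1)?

Tree (level-order array): [8, None, 12, None, 13, None, 18, None, 22, None, 23, None, 26, None, 32, None, 33, None, 35, None, 37]
Definition: a tree is height-balanced if, at every node, |h(left) - h(right)| <= 1 (empty subtree has height -1).
Bottom-up per-node check:
  node 37: h_left=-1, h_right=-1, diff=0 [OK], height=0
  node 35: h_left=-1, h_right=0, diff=1 [OK], height=1
  node 33: h_left=-1, h_right=1, diff=2 [FAIL (|-1-1|=2 > 1)], height=2
  node 32: h_left=-1, h_right=2, diff=3 [FAIL (|-1-2|=3 > 1)], height=3
  node 26: h_left=-1, h_right=3, diff=4 [FAIL (|-1-3|=4 > 1)], height=4
  node 23: h_left=-1, h_right=4, diff=5 [FAIL (|-1-4|=5 > 1)], height=5
  node 22: h_left=-1, h_right=5, diff=6 [FAIL (|-1-5|=6 > 1)], height=6
  node 18: h_left=-1, h_right=6, diff=7 [FAIL (|-1-6|=7 > 1)], height=7
  node 13: h_left=-1, h_right=7, diff=8 [FAIL (|-1-7|=8 > 1)], height=8
  node 12: h_left=-1, h_right=8, diff=9 [FAIL (|-1-8|=9 > 1)], height=9
  node 8: h_left=-1, h_right=9, diff=10 [FAIL (|-1-9|=10 > 1)], height=10
Node 33 violates the condition: |-1 - 1| = 2 > 1.
Result: Not balanced


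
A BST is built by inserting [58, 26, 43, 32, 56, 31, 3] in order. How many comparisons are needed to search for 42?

Search path for 42: 58 -> 26 -> 43 -> 32
Found: False
Comparisons: 4


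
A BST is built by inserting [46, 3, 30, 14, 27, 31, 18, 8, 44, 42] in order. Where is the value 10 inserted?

Starting tree (level order): [46, 3, None, None, 30, 14, 31, 8, 27, None, 44, None, None, 18, None, 42]
Insertion path: 46 -> 3 -> 30 -> 14 -> 8
Result: insert 10 as right child of 8
Final tree (level order): [46, 3, None, None, 30, 14, 31, 8, 27, None, 44, None, 10, 18, None, 42]


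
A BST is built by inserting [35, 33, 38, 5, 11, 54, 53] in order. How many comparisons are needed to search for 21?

Search path for 21: 35 -> 33 -> 5 -> 11
Found: False
Comparisons: 4


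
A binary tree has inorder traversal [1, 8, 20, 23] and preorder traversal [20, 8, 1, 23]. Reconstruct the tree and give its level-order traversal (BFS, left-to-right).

Inorder:  [1, 8, 20, 23]
Preorder: [20, 8, 1, 23]
Algorithm: preorder visits root first, so consume preorder in order;
for each root, split the current inorder slice at that value into
left-subtree inorder and right-subtree inorder, then recurse.
Recursive splits:
  root=20; inorder splits into left=[1, 8], right=[23]
  root=8; inorder splits into left=[1], right=[]
  root=1; inorder splits into left=[], right=[]
  root=23; inorder splits into left=[], right=[]
Reconstructed level-order: [20, 8, 23, 1]


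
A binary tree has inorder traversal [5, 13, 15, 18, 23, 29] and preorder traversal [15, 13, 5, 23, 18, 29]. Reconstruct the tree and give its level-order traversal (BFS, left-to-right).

Inorder:  [5, 13, 15, 18, 23, 29]
Preorder: [15, 13, 5, 23, 18, 29]
Algorithm: preorder visits root first, so consume preorder in order;
for each root, split the current inorder slice at that value into
left-subtree inorder and right-subtree inorder, then recurse.
Recursive splits:
  root=15; inorder splits into left=[5, 13], right=[18, 23, 29]
  root=13; inorder splits into left=[5], right=[]
  root=5; inorder splits into left=[], right=[]
  root=23; inorder splits into left=[18], right=[29]
  root=18; inorder splits into left=[], right=[]
  root=29; inorder splits into left=[], right=[]
Reconstructed level-order: [15, 13, 23, 5, 18, 29]


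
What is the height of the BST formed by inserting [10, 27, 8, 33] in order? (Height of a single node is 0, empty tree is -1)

Insertion order: [10, 27, 8, 33]
Tree (level-order array): [10, 8, 27, None, None, None, 33]
Compute height bottom-up (empty subtree = -1):
  height(8) = 1 + max(-1, -1) = 0
  height(33) = 1 + max(-1, -1) = 0
  height(27) = 1 + max(-1, 0) = 1
  height(10) = 1 + max(0, 1) = 2
Height = 2


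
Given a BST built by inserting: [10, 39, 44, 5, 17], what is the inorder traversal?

Tree insertion order: [10, 39, 44, 5, 17]
Tree (level-order array): [10, 5, 39, None, None, 17, 44]
Inorder traversal: [5, 10, 17, 39, 44]


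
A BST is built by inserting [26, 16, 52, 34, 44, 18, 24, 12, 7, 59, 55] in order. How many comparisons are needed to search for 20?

Search path for 20: 26 -> 16 -> 18 -> 24
Found: False
Comparisons: 4


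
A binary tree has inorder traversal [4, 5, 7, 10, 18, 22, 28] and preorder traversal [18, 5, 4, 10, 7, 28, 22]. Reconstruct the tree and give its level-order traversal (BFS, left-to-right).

Inorder:  [4, 5, 7, 10, 18, 22, 28]
Preorder: [18, 5, 4, 10, 7, 28, 22]
Algorithm: preorder visits root first, so consume preorder in order;
for each root, split the current inorder slice at that value into
left-subtree inorder and right-subtree inorder, then recurse.
Recursive splits:
  root=18; inorder splits into left=[4, 5, 7, 10], right=[22, 28]
  root=5; inorder splits into left=[4], right=[7, 10]
  root=4; inorder splits into left=[], right=[]
  root=10; inorder splits into left=[7], right=[]
  root=7; inorder splits into left=[], right=[]
  root=28; inorder splits into left=[22], right=[]
  root=22; inorder splits into left=[], right=[]
Reconstructed level-order: [18, 5, 28, 4, 10, 22, 7]


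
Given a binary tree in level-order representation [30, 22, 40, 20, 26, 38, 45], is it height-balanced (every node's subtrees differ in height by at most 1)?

Tree (level-order array): [30, 22, 40, 20, 26, 38, 45]
Definition: a tree is height-balanced if, at every node, |h(left) - h(right)| <= 1 (empty subtree has height -1).
Bottom-up per-node check:
  node 20: h_left=-1, h_right=-1, diff=0 [OK], height=0
  node 26: h_left=-1, h_right=-1, diff=0 [OK], height=0
  node 22: h_left=0, h_right=0, diff=0 [OK], height=1
  node 38: h_left=-1, h_right=-1, diff=0 [OK], height=0
  node 45: h_left=-1, h_right=-1, diff=0 [OK], height=0
  node 40: h_left=0, h_right=0, diff=0 [OK], height=1
  node 30: h_left=1, h_right=1, diff=0 [OK], height=2
All nodes satisfy the balance condition.
Result: Balanced


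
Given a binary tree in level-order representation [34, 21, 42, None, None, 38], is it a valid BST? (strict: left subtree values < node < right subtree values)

Level-order array: [34, 21, 42, None, None, 38]
Validate using subtree bounds (lo, hi): at each node, require lo < value < hi,
then recurse left with hi=value and right with lo=value.
Preorder trace (stopping at first violation):
  at node 34 with bounds (-inf, +inf): OK
  at node 21 with bounds (-inf, 34): OK
  at node 42 with bounds (34, +inf): OK
  at node 38 with bounds (34, 42): OK
No violation found at any node.
Result: Valid BST


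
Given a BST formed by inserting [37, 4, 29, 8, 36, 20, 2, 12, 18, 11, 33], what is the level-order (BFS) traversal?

Tree insertion order: [37, 4, 29, 8, 36, 20, 2, 12, 18, 11, 33]
Tree (level-order array): [37, 4, None, 2, 29, None, None, 8, 36, None, 20, 33, None, 12, None, None, None, 11, 18]
BFS from the root, enqueuing left then right child of each popped node:
  queue [37] -> pop 37, enqueue [4], visited so far: [37]
  queue [4] -> pop 4, enqueue [2, 29], visited so far: [37, 4]
  queue [2, 29] -> pop 2, enqueue [none], visited so far: [37, 4, 2]
  queue [29] -> pop 29, enqueue [8, 36], visited so far: [37, 4, 2, 29]
  queue [8, 36] -> pop 8, enqueue [20], visited so far: [37, 4, 2, 29, 8]
  queue [36, 20] -> pop 36, enqueue [33], visited so far: [37, 4, 2, 29, 8, 36]
  queue [20, 33] -> pop 20, enqueue [12], visited so far: [37, 4, 2, 29, 8, 36, 20]
  queue [33, 12] -> pop 33, enqueue [none], visited so far: [37, 4, 2, 29, 8, 36, 20, 33]
  queue [12] -> pop 12, enqueue [11, 18], visited so far: [37, 4, 2, 29, 8, 36, 20, 33, 12]
  queue [11, 18] -> pop 11, enqueue [none], visited so far: [37, 4, 2, 29, 8, 36, 20, 33, 12, 11]
  queue [18] -> pop 18, enqueue [none], visited so far: [37, 4, 2, 29, 8, 36, 20, 33, 12, 11, 18]
Result: [37, 4, 2, 29, 8, 36, 20, 33, 12, 11, 18]


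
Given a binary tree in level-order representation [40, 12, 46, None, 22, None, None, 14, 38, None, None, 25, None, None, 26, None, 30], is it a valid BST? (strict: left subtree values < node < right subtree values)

Level-order array: [40, 12, 46, None, 22, None, None, 14, 38, None, None, 25, None, None, 26, None, 30]
Validate using subtree bounds (lo, hi): at each node, require lo < value < hi,
then recurse left with hi=value and right with lo=value.
Preorder trace (stopping at first violation):
  at node 40 with bounds (-inf, +inf): OK
  at node 12 with bounds (-inf, 40): OK
  at node 22 with bounds (12, 40): OK
  at node 14 with bounds (12, 22): OK
  at node 38 with bounds (22, 40): OK
  at node 25 with bounds (22, 38): OK
  at node 26 with bounds (25, 38): OK
  at node 30 with bounds (26, 38): OK
  at node 46 with bounds (40, +inf): OK
No violation found at any node.
Result: Valid BST


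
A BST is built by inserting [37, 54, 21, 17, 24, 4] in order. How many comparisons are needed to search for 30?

Search path for 30: 37 -> 21 -> 24
Found: False
Comparisons: 3
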